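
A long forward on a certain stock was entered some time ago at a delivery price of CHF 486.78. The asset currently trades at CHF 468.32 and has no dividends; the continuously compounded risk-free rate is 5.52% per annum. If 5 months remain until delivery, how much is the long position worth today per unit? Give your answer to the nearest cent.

Current fair forward for the remaining 5 months: F = S·e^(r·T), r = 0.0552
F = 468.32 · e^(0.0552 × 5/12) = 468.32 × 1.023267 = 479.2164
Value of long forward = (F − K)·e^(−rT) = (479.2164 − 486.78) · e^(−0.0552·5/12)
= -7.5636 × 0.977262 = -7.39

-CHF 7.39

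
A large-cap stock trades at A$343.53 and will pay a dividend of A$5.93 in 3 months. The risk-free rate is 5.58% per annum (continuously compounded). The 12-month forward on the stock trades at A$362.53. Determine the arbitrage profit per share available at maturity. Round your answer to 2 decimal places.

PV(dividends) I = 5.93·e^(−0.0558·3/12) = 5.8479
Fair forward F* = (S − I)·e^(rT) = (343.53 − 5.8479)·e^0.055800 = 337.6821 × 1.057386 = 357.0603
Market A$362.53 > fair 357.0603: forward overpriced → cash-and-carry (borrow at r, buy the stock and collect the dividends, short the forward).
Profit at T = |F_mkt − F*| = |362.53 − 357.0603| = A$5.47 per share

A$5.47 per share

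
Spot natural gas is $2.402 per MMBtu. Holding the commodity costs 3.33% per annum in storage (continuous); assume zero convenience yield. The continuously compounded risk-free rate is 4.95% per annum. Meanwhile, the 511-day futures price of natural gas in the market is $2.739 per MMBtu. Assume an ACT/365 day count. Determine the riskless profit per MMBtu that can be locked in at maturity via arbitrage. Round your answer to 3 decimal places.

$0.042 per MMBtu

Fair futures: F* = S·e^(carry·T), with carry = (r + u) = 0.0495 + 0.0333 = 0.0828
F* = 2.402 · e^(0.0828 × 511/365) = 2.402 · e^0.115920 = 2.402 × 1.122906 = $2.6972
Market $2.739 > fair $2.6972: forward overpriced → cash-and-carry (buy spot, short the forward).
At maturity, profit = |F_mkt − F*| = |2.739 − 2.6972| = $0.042 per MMBtu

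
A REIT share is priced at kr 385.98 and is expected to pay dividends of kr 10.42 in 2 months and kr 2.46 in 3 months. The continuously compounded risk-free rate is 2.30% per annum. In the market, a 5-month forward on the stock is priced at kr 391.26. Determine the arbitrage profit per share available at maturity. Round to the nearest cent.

PV(dividends) I = 10.42·e^(−0.0230·2/12) + 2.46·e^(−0.0230·3/12) = 12.8260
Fair forward F* = (S − I)·e^(rT) = (385.98 − 12.8260)·e^0.009583 = 373.1540 × 1.009629 = 376.7471
Market kr 391.26 > fair 376.7471: forward overpriced → cash-and-carry (borrow at r, buy the stock and collect the dividends, short the forward).
Profit at T = |F_mkt − F*| = |391.26 − 376.7471| = kr 14.51 per share

kr 14.51 per share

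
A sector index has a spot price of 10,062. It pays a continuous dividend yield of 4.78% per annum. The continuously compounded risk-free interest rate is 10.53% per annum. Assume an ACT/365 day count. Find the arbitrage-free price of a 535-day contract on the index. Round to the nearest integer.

F = S·e^((r − q)T) = 10062 · e^((0.1053 − 0.0478) × 535/365)
= 10062 · e^0.084281 = 10062 × 1.087935
F = 10,947

10,947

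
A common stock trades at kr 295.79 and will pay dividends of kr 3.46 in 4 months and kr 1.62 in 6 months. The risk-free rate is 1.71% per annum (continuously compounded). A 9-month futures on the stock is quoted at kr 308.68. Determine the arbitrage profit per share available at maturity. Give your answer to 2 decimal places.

kr 14.18 per share

PV(dividends) I = 3.46·e^(−0.0171·4/12) + 1.62·e^(−0.0171·6/12) = 5.0465
Fair futures F* = (S − I)·e^(rT) = (295.79 − 5.0465)·e^0.012825 = 290.7435 × 1.012908 = 294.4964
Market kr 308.68 > fair 294.4964: forward overpriced → cash-and-carry (borrow at r, buy the stock and collect the dividends, short the forward).
Profit at T = |F_mkt − F*| = |308.68 − 294.4964| = kr 14.18 per share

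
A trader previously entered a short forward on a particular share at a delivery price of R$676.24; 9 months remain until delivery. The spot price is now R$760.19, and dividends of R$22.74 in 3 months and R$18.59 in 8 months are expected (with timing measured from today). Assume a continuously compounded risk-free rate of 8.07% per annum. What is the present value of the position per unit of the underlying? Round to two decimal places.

-R$83.76

PV(remaining dividends) I = 22.74·e^(−0.0807·3/12) + 18.59·e^(−0.0807·8/12) = 39.9021
Current forward F = (S − I)·e^(rT) = (760.19 − 39.9021)·e^(0.0807·9/12) = 720.2879 × 1.062394 = 765.2295
Value (long) = (F − K)·e^(−rT) = (765.2295 − 676.24) × 0.941270 = 83.7631
Short position value = −(long value) = -R$83.76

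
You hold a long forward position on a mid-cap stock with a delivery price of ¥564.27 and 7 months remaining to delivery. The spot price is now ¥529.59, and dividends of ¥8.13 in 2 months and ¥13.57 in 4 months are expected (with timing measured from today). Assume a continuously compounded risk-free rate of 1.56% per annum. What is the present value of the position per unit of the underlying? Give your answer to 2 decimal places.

-¥51.18

PV(remaining dividends) I = 8.13·e^(−0.0156·2/12) + 13.57·e^(−0.0156·4/12) = 21.6085
Current forward F = (S − I)·e^(rT) = (529.59 − 21.6085)·e^(0.0156·7/12) = 507.9815 × 1.009142 = 512.6255
Value (long) = (F − K)·e^(−rT) = (512.6255 − 564.27) × 0.990941 = -51.1767
Value = -¥51.18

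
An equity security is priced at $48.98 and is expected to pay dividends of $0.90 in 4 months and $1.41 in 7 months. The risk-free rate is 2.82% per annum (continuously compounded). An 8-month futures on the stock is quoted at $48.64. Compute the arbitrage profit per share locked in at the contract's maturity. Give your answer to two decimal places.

PV(dividends) I = 0.90·e^(−0.0282·4/12) + 1.41·e^(−0.0282·7/12) = 2.2786
Fair futures F* = (S − I)·e^(rT) = (48.98 − 2.2786)·e^0.018800 = 46.7014 × 1.018978 = 47.5877
Market $48.64 > fair 47.5877: forward overpriced → cash-and-carry (borrow at r, buy the stock and collect the dividends, short the forward).
Profit at T = |F_mkt − F*| = |48.64 − 47.5877| = $1.05 per share

$1.05 per share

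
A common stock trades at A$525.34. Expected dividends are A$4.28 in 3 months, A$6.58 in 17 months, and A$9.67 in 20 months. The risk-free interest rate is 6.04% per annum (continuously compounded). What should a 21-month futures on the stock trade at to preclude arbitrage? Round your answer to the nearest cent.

A$562.79

PV(dividends) I = 4.28·e^(−0.0604·3/12) + 6.58·e^(−0.0604·17/12) + 9.67·e^(−0.0604·20/12)
I = 4.2159 + 6.0404 + 8.7439 = 19.0002
F = (S − I)·e^(rT) = (525.34 − 19.0002) · e^(0.0604·21/12)
= 506.3398 · e^0.105700 = 506.3398 × 1.111488 = A$562.79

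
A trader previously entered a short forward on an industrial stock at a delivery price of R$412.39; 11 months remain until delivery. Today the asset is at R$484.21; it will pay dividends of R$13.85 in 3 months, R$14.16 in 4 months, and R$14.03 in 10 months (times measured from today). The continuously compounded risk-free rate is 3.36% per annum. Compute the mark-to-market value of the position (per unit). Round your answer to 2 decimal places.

PV(remaining dividends) I = 13.85·e^(−0.0336·3/12) + 14.16·e^(−0.0336·4/12) + 14.03·e^(−0.0336·10/12) = 41.3790
Current forward F = (S − I)·e^(rT) = (484.21 − 41.3790)·e^(0.0336·11/12) = 442.8310 × 1.031279 = 456.6823
Value (long) = (F − K)·e^(−rT) = (456.6823 − 412.39) × 0.969669 = 42.9489
Short position value = −(long value) = -R$42.95

-R$42.95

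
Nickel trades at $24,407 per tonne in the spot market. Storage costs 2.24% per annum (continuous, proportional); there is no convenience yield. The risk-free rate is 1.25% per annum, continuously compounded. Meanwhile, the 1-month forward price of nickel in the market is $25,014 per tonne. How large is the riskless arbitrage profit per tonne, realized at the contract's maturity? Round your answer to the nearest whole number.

Fair forward: F* = S·e^(carry·T), with carry = (r + u) = 0.0125 + 0.0224 = 0.0349
F* = 24407 · e^(0.0349 × 1/12) = 24407 · e^0.002908 = 24407 × 1.002912 = $24478.0732
Market $25014 > fair $24478.0732: forward overpriced → cash-and-carry (buy spot, short the forward).
At maturity, profit = |F_mkt − F*| = |25014 − 24478.0732| = $536 per tonne

$536 per tonne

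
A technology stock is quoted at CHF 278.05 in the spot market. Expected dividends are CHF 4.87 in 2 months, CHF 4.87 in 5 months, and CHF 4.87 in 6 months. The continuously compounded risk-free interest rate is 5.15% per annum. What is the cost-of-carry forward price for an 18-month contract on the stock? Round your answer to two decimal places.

PV(dividends) I = 4.87·e^(−0.0515·2/12) + 4.87·e^(−0.0515·5/12) + 4.87·e^(−0.0515·6/12)
I = 4.8284 + 4.7666 + 4.7462 = 14.3412
F = (S − I)·e^(rT) = (278.05 − 14.3412) · e^(0.0515·18/12)
= 263.7088 · e^0.077250 = 263.7088 × 1.080312 = CHF 284.89

CHF 284.89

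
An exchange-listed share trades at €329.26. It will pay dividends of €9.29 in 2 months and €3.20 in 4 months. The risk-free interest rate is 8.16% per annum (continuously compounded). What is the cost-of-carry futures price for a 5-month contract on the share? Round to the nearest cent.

PV(dividends) I = 9.29·e^(−0.0816·2/12) + 3.20·e^(−0.0816·4/12)
I = 9.1645 + 3.1141 = 12.2786
F = (S − I)·e^(rT) = (329.26 − 12.2786) · e^(0.0816·5/12)
= 316.9814 · e^0.034000 = 316.9814 × 1.034585 = €327.94

€327.94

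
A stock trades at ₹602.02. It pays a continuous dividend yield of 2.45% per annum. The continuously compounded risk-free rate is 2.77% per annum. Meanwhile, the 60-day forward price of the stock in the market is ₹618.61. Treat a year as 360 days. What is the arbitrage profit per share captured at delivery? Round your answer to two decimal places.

₹16.27 per share

Fair forward: F* = S·e^(carry·T), with carry = (r − q) = 0.0277 − 0.0245 = 0.0032
F* = 602.02 · e^(0.0032 × 60/360) = 602.02 · e^0.000533 = 602.02 × 1.000533 = ₹602.3409
Market ₹618.61 > fair ₹602.3409: forward overpriced → cash-and-carry (buy spot, short the forward).
At maturity, profit = |F_mkt − F*| = |618.61 − 602.3409| = ₹16.27 per share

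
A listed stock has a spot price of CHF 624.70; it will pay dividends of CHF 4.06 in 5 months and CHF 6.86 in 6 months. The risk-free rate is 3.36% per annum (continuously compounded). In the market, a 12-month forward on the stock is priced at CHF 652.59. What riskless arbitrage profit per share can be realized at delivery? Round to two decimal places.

CHF 17.66 per share

PV(dividends) I = 4.06·e^(−0.0336·5/12) + 6.86·e^(−0.0336·6/12) = 10.7493
Fair forward F* = (S − I)·e^(rT) = (624.70 − 10.7493)·e^0.033600 = 613.9507 × 1.034171 = 634.9300
Market CHF 652.59 > fair 634.9300: forward overpriced → cash-and-carry (borrow at r, buy the stock and collect the dividends, short the forward).
Profit at T = |F_mkt − F*| = |652.59 − 634.9300| = CHF 17.66 per share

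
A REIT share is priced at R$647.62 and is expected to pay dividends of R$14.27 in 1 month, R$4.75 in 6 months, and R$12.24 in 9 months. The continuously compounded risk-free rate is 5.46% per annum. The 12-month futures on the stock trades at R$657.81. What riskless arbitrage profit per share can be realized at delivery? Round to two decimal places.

R$6.14 per share

PV(dividends) I = 14.27·e^(−0.0546·1/12) + 4.75·e^(−0.0546·6/12) + 12.24·e^(−0.0546·9/12) = 30.5762
Fair futures F* = (S − I)·e^(rT) = (647.62 − 30.5762)·e^0.054600 = 617.0438 × 1.056118 = 651.6711
Market R$657.81 > fair 651.6711: forward overpriced → cash-and-carry (borrow at r, buy the stock and collect the dividends, short the forward).
Profit at T = |F_mkt − F*| = |657.81 − 651.6711| = R$6.14 per share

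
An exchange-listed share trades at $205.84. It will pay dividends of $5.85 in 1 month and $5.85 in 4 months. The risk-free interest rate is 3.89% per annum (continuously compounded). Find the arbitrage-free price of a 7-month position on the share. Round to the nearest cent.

PV(dividends) I = 5.85·e^(−0.0389·1/12) + 5.85·e^(−0.0389·4/12)
I = 5.8311 + 5.7746 = 11.6057
F = (S − I)·e^(rT) = (205.84 − 11.6057) · e^(0.0389·7/12)
= 194.2343 · e^0.022692 = 194.2343 × 1.022951 = $198.69

$198.69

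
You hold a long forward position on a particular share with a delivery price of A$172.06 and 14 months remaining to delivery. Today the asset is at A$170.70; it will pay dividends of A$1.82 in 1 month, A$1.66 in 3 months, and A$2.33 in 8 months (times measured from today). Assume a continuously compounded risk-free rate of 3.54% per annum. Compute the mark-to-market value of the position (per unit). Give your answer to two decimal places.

-A$0.13

PV(remaining dividends) I = 1.82·e^(−0.0354·1/12) + 1.66·e^(−0.0354·3/12) + 2.33·e^(−0.0354·8/12) = 5.7357
Current forward F = (S − I)·e^(rT) = (170.70 − 5.7357)·e^(0.0354·14/12) = 164.9643 × 1.042165 = 171.9200
Value (long) = (F − K)·e^(−rT) = (171.9200 − 172.06) × 0.959541 = -0.1343
Value = -A$0.13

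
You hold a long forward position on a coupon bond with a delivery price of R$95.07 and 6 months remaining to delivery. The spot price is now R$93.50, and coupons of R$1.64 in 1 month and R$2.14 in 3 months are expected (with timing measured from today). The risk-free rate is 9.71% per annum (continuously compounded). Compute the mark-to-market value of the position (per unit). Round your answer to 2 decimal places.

PV(remaining coupons) I = 1.64·e^(−0.0971·1/12) + 2.14·e^(−0.0971·3/12) = 3.7155
Current forward F = (S − I)·e^(rT) = (93.50 − 3.7155)·e^(0.0971·6/12) = 89.7845 × 1.049748 = 94.2511
Value (long) = (F − K)·e^(−rT) = (94.2511 − 95.07) × 0.952610 = -0.7801
Value = -R$0.78

-R$0.78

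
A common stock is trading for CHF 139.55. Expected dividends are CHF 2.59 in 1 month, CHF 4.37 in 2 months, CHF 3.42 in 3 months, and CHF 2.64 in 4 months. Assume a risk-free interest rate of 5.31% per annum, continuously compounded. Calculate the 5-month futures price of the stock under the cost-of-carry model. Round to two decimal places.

CHF 129.51

PV(dividends) I = 2.59·e^(−0.0531·1/12) + 4.37·e^(−0.0531·2/12) + 3.42·e^(−0.0531·3/12) + 2.64·e^(−0.0531·4/12)
I = 2.5786 + 4.3315 + 3.3749 + 2.5937 = 12.8787
F = (S − I)·e^(rT) = (139.55 − 12.8787) · e^(0.0531·5/12)
= 126.6713 · e^0.022125 = 126.6713 × 1.022372 = CHF 129.51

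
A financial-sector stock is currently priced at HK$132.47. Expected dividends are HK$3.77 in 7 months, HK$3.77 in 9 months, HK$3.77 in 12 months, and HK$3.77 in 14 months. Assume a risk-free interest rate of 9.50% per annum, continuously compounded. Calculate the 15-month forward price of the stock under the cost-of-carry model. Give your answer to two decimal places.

PV(dividends) I = 3.77·e^(−0.0950·7/12) + 3.77·e^(−0.0950·9/12) + 3.77·e^(−0.0950·12/12) + 3.77·e^(−0.0950·14/12)
I = 3.5668 + 3.5107 + 3.4283 + 3.3745 = 13.8803
F = (S − I)·e^(rT) = (132.47 − 13.8803) · e^(0.0950·15/12)
= 118.5897 · e^0.118750 = 118.5897 × 1.126088 = HK$133.54

HK$133.54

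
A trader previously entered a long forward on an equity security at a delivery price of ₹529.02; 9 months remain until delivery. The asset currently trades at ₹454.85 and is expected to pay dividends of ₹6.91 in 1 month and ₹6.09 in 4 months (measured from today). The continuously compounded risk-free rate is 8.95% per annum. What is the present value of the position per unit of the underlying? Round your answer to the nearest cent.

PV(remaining dividends) I = 6.91·e^(−0.0895·1/12) + 6.09·e^(−0.0895·4/12) = 12.7697
Current forward F = (S − I)·e^(rT) = (454.85 − 12.7697)·e^(0.0895·9/12) = 442.0803 × 1.069429 = 472.7735
Value (long) = (F − K)·e^(−rT) = (472.7735 − 529.02) × 0.935078 = -52.5949
Value = -₹52.59

-₹52.59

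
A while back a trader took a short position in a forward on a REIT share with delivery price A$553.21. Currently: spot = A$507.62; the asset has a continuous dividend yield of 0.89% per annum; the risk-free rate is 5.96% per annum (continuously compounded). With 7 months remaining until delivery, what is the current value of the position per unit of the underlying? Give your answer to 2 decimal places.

A$29.32

Current fair forward for the remaining 7 months: F = S·e^((r − q)·T), (r − q) = 0.0596 − 0.0089 = 0.0507
F = 507.62 · e^(0.0507 × 7/12) = 507.62 × 1.030017 = 522.8572
Value of long forward = (F − K)·e^(−rT) = (522.8572 − 553.21) · e^(−0.0596·7/12)
= -30.3528 × 0.965831 = -29.32
Short position value = −(long value) = A$29.32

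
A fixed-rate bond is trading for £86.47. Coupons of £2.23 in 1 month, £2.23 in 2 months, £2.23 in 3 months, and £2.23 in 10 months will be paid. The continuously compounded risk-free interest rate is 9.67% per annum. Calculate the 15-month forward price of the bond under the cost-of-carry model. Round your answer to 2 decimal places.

PV(coupons) I = 2.23·e^(−0.0967·1/12) + 2.23·e^(−0.0967·2/12) + 2.23·e^(−0.0967·3/12) + 2.23·e^(−0.0967·10/12)
I = 2.2121 + 2.1943 + 2.1767 + 2.0573 = 8.6404
F = (S − I)·e^(rT) = (86.47 − 8.6404) · e^(0.0967·15/12)
= 77.8296 · e^0.120875 = 77.8296 × 1.128484 = £87.83

£87.83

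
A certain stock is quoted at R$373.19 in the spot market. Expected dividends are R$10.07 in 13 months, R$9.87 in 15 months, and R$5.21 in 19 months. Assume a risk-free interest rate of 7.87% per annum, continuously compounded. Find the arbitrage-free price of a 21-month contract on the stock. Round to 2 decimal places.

PV(dividends) I = 10.07·e^(−0.0787·13/12) + 9.87·e^(−0.0787·15/12) + 5.21·e^(−0.0787·19/12)
I = 9.2470 + 8.9453 + 4.5996 = 22.7919
F = (S − I)·e^(rT) = (373.19 − 22.7919) · e^(0.0787·21/12)
= 350.3981 · e^0.137725 = 350.3981 × 1.147660 = R$402.14

R$402.14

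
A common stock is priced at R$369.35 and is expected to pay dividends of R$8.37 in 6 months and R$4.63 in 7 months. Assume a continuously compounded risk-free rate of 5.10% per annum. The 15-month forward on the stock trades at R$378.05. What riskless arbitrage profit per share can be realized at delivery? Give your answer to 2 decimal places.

R$2.13 per share

PV(dividends) I = 8.37·e^(−0.0510·6/12) + 4.63·e^(−0.0510·7/12) = 12.6535
Fair forward F* = (S − I)·e^(rT) = (369.35 − 12.6535)·e^0.063750 = 356.6965 × 1.065826 = 380.1764
Market R$378.05 < fair 380.1764: forward underpriced → reverse cash-and-carry (short the stock, invest proceeds at r, pay the dividends, go long the forward).
Profit at T = |F_mkt − F*| = |378.05 − 380.1764| = R$2.13 per share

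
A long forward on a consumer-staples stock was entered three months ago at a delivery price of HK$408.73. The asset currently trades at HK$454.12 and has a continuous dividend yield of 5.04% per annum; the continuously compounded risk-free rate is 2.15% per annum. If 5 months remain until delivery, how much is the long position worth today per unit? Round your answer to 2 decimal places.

Current fair forward for the remaining 5 months: F = S·e^((r − q)·T), (r − q) = 0.0215 − 0.0504 = -0.0289
F = 454.12 · e^(-0.0289 × 5/12) = 454.12 × 0.988031 = 448.6846
Value of long forward = (F − K)·e^(−rT) = (448.6846 − 408.73) · e^(−0.0215·5/12)
= 39.9546 × 0.991082 = 39.60

HK$39.60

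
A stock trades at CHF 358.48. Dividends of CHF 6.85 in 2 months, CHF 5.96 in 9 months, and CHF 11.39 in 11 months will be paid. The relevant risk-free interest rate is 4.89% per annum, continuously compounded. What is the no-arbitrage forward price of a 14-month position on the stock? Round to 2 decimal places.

CHF 354.72

PV(dividends) I = 6.85·e^(−0.0489·2/12) + 5.96·e^(−0.0489·9/12) + 11.39·e^(−0.0489·11/12)
I = 6.7944 + 5.7454 + 10.8907 = 23.4305
F = (S − I)·e^(rT) = (358.48 − 23.4305) · e^(0.0489·14/12)
= 335.0495 · e^0.057050 = 335.0495 × 1.058709 = CHF 354.72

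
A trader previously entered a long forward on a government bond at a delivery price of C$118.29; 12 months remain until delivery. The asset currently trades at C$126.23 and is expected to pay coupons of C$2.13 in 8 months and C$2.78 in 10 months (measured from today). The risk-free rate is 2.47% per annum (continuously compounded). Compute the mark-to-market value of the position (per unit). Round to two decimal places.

C$6.01

PV(remaining coupons) I = 2.13·e^(−0.0247·8/12) + 2.78·e^(−0.0247·10/12) = 4.8186
Current forward F = (S − I)·e^(rT) = (126.23 − 4.8186)·e^(0.0247·12/12) = 121.4114 × 1.025008 = 124.4477
Value (long) = (F − K)·e^(−rT) = (124.4477 − 118.29) × 0.975603 = 6.0075
Value = C$6.01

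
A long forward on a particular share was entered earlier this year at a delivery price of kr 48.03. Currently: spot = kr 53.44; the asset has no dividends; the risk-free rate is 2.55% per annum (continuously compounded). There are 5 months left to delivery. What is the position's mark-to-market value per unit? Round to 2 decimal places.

Current fair forward for the remaining 5 months: F = S·e^(r·T), r = 0.0255
F = 53.44 · e^(0.0255 × 5/12) = 53.44 × 1.010682 = 54.0108
Value of long forward = (F − K)·e^(−rT) = (54.0108 − 48.03) · e^(−0.0255·5/12)
= 5.9808 × 0.989431 = 5.92

kr 5.92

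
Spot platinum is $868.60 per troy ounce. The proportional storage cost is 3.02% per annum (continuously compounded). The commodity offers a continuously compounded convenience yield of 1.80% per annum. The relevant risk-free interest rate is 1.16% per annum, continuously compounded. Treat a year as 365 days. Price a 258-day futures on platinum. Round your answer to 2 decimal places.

Net carry = r + u − y = 0.0116 + 0.0302 − 0.0180 = 0.0238
F = S·e^((r+u−y)T) = 868.60 · e^(0.0238 × 258/365) = 868.60 · e^0.016823
= 868.60 × 1.016965 = $883.34 per troy ounce

$883.34 per troy ounce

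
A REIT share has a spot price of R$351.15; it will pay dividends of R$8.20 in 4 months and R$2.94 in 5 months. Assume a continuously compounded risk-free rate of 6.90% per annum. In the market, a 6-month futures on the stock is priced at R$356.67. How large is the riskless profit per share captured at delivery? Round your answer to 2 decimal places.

PV(dividends) I = 8.20·e^(−0.0690·4/12) + 2.94·e^(−0.0690·5/12) = 10.8702
Fair futures F* = (S − I)·e^(rT) = (351.15 − 10.8702)·e^0.034500 = 340.2798 × 1.035102 = 352.2243
Market R$356.67 > fair 352.2243: forward overpriced → cash-and-carry (borrow at r, buy the stock and collect the dividends, short the forward).
Profit at T = |F_mkt − F*| = |356.67 − 352.2243| = R$4.45 per share

R$4.45 per share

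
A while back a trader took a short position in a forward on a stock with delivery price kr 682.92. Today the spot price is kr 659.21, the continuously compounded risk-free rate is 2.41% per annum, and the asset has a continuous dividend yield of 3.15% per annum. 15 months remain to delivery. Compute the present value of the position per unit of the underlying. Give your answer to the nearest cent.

Current fair forward for the remaining 15 months: F = S·e^((r − q)·T), (r − q) = 0.0241 − 0.0315 = -0.0074
F = 659.21 · e^(-0.0074 × 15/12) = 659.21 × 0.990793 = 653.1407
Value of long forward = (F − K)·e^(−rT) = (653.1407 − 682.92) · e^(−0.0241·15/12)
= -29.7793 × 0.970324 = -28.90
Short position value = −(long value) = kr 28.90

kr 28.90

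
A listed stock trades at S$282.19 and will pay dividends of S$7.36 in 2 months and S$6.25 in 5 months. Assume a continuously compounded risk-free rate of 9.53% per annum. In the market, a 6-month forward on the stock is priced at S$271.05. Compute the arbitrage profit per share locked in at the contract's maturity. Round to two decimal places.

PV(dividends) I = 7.36·e^(−0.0953·2/12) + 6.25·e^(−0.0953·5/12) = 13.2507
Fair forward F* = (S − I)·e^(rT) = (282.19 − 13.2507)·e^0.047650 = 268.9393 × 1.048804 = 282.0646
Market S$271.05 < fair 282.0646: forward underpriced → reverse cash-and-carry (short the stock, invest proceeds at r, pay the dividends, go long the forward).
Profit at T = |F_mkt − F*| = |271.05 − 282.0646| = S$11.01 per share

S$11.01 per share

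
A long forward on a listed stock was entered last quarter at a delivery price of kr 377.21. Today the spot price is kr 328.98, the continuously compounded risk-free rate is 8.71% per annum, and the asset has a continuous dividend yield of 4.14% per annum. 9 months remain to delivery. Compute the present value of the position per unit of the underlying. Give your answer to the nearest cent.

-kr 34.43

Current fair forward for the remaining 9 months: F = S·e^((r − q)·T), (r − q) = 0.0871 − 0.0414 = 0.0457
F = 328.98 · e^(0.0457 × 9/12) = 328.98 × 1.034869 = 340.4512
Value of long forward = (F − K)·e^(−rT) = (340.4512 − 377.21) · e^(−0.0871·9/12)
= -36.7588 × 0.936763 = -34.43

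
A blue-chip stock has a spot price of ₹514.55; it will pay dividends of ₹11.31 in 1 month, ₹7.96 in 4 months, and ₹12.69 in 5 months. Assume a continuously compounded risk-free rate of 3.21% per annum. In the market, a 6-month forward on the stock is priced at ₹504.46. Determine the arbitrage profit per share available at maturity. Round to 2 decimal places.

PV(dividends) I = 11.31·e^(−0.0321·1/12) + 7.96·e^(−0.0321·4/12) + 12.69·e^(−0.0321·5/12) = 31.6765
Fair forward F* = (S − I)·e^(rT) = (514.55 − 31.6765)·e^0.016050 = 482.8735 × 1.016179 = 490.6859
Market ₹504.46 > fair 490.6859: forward overpriced → cash-and-carry (borrow at r, buy the stock and collect the dividends, short the forward).
Profit at T = |F_mkt − F*| = |504.46 − 490.6859| = ₹13.77 per share

₹13.77 per share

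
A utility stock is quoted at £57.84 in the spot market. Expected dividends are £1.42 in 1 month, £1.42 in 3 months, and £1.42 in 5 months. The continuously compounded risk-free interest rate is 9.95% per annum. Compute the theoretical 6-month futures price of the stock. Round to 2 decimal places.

£56.42

PV(dividends) I = 1.42·e^(−0.0995·1/12) + 1.42·e^(−0.0995·3/12) + 1.42·e^(−0.0995·5/12)
I = 1.4083 + 1.3851 + 1.3623 = 4.1557
F = (S − I)·e^(rT) = (57.84 − 4.1557) · e^(0.0995·6/12)
= 53.6843 · e^0.049750 = 53.6843 × 1.051008 = £56.42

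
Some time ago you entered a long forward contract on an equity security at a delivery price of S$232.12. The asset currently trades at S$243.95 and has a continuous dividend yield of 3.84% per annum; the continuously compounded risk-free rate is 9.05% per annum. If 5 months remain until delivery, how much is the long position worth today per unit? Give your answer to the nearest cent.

S$16.55

Current fair forward for the remaining 5 months: F = S·e^((r − q)·T), (r − q) = 0.0905 − 0.0384 = 0.0521
F = 243.95 · e^(0.0521 × 5/12) = 243.95 × 1.021946 = 249.3037
Value of long forward = (F − K)·e^(−rT) = (249.3037 − 232.12) · e^(−0.0905·5/12)
= 17.1837 × 0.962994 = 16.55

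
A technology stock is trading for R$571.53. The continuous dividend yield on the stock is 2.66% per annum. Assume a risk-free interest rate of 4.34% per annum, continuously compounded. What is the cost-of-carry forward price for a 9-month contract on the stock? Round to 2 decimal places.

R$578.78

F = S·e^((r − q)T) = 571.53 · e^((0.0434 − 0.0266) × 9/12)
= 571.53 · e^0.012600 = 571.53 × 1.012680
F = R$578.78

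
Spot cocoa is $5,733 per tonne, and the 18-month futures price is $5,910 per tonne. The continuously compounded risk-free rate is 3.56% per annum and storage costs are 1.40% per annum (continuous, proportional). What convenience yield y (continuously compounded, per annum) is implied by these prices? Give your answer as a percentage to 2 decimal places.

F = S·e^((r+u−y)T) ⇒ (r+u−y) = ln(F/S)/T
ln(5910/5733) = 0.030407; /T ⇒ 0.020271
y = r + u − ln(F/S)/T = 0.0356 + 0.0140 − 0.020271 = 0.029329
y = 2.93%

2.93%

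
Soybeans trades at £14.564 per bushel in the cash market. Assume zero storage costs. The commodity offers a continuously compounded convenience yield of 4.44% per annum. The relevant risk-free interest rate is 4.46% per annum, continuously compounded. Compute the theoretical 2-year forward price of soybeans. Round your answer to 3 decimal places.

Net carry = r + u − y = 0.0446 + 0.0000 − 0.0444 = 0.0002
F = S·e^((r+u−y)T) = 14.564 · e^(0.0002 × 2) = 14.564 · e^0.000400
= 14.564 × 1.000400 = £14.570 per bushel

£14.570 per bushel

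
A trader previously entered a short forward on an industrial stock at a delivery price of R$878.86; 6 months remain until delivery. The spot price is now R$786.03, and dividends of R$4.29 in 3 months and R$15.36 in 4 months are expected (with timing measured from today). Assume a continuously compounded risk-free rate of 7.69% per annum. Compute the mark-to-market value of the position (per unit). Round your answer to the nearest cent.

PV(remaining dividends) I = 4.29·e^(−0.0769·3/12) + 15.36·e^(−0.0769·4/12) = 19.1796
Current forward F = (S − I)·e^(rT) = (786.03 − 19.1796)·e^(0.0769·6/12) = 766.8504 × 1.039199 = 796.9102
Value (long) = (F − K)·e^(−rT) = (796.9102 − 878.86) × 0.962280 = -78.8587
Short position value = −(long value) = R$78.86

R$78.86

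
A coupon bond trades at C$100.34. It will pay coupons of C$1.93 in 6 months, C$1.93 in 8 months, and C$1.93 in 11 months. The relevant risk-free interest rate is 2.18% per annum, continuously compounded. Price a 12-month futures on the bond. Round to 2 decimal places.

PV(coupons) I = 1.93·e^(−0.0218·6/12) + 1.93·e^(−0.0218·8/12) + 1.93·e^(−0.0218·11/12)
I = 1.9091 + 1.9022 + 1.8918 = 5.7031
F = (S − I)·e^(rT) = (100.34 − 5.7031) · e^(0.0218·12/12)
= 94.6369 · e^0.021800 = 94.6369 × 1.022039 = C$96.72

C$96.72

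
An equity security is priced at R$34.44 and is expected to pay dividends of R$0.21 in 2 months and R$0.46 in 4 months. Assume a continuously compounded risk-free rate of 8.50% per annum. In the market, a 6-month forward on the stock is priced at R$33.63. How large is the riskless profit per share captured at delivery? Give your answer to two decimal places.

R$1.62 per share

PV(dividends) I = 0.21·e^(−0.0850·2/12) + 0.46·e^(−0.0850·4/12) = 0.6542
Fair forward F* = (S − I)·e^(rT) = (34.44 − 0.6542)·e^0.042500 = 33.7858 × 1.043416 = 35.2526
Market R$33.63 < fair 35.2526: forward underpriced → reverse cash-and-carry (short the stock, invest proceeds at r, pay the dividends, go long the forward).
Profit at T = |F_mkt − F*| = |33.63 − 35.2526| = R$1.62 per share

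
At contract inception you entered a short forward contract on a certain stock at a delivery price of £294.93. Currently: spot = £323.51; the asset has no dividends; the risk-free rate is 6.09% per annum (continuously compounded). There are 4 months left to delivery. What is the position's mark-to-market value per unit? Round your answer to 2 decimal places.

-£34.51

Current fair forward for the remaining 4 months: F = S·e^(r·T), r = 0.0609
F = 323.51 · e^(0.0609 × 4/12) = 323.51 × 1.020507 = 330.1442
Value of long forward = (F − K)·e^(−rT) = (330.1442 − 294.93) · e^(−0.0609·4/12)
= 35.2142 × 0.979905 = 34.51
Short position value = −(long value) = -£34.51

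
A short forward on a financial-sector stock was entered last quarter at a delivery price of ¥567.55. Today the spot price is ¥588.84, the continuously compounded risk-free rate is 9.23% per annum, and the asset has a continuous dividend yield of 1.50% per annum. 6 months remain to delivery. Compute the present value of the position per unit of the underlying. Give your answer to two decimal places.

Current fair forward for the remaining 6 months: F = S·e^((r − q)·T), (r − q) = 0.0923 − 0.0150 = 0.0773
F = 588.84 · e^(0.0773 × 6/12) = 588.84 × 1.039407 = 612.0444
Value of long forward = (F − K)·e^(−rT) = (612.0444 − 567.55) · e^(−0.0923·6/12)
= 44.4944 × 0.954899 = 42.49
Short position value = −(long value) = -¥42.49

-¥42.49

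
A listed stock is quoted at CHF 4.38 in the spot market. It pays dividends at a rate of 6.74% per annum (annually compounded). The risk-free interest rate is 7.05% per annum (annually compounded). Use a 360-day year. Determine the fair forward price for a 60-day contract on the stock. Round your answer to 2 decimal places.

CHF 4.38

F = S · (1+r)^T / (1+q)^T
= 4.38 × 1.011419 / 1.010930 = 4.38 × 1.000484
F = CHF 4.38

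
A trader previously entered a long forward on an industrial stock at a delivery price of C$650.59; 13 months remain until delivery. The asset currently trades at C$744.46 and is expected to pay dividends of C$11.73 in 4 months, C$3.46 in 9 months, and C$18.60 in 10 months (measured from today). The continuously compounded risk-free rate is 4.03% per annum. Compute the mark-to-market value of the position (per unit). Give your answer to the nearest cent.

C$88.75

PV(remaining dividends) I = 11.73·e^(−0.0403·4/12) + 3.46·e^(−0.0403·9/12) + 18.60·e^(−0.0403·10/12) = 32.9162
Current forward F = (S − I)·e^(rT) = (744.46 − 32.9162)·e^(0.0403·13/12) = 711.5438 × 1.044625 = 743.2964
Value (long) = (F − K)·e^(−rT) = (743.2964 − 650.59) × 0.957281 = 88.7461
Value = C$88.75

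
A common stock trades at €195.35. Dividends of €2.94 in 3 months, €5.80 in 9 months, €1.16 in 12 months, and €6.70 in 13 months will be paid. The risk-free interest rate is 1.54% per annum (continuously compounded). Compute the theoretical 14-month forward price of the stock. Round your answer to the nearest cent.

PV(dividends) I = 2.94·e^(−0.0154·3/12) + 5.80·e^(−0.0154·9/12) + 1.16·e^(−0.0154·12/12) + 6.70·e^(−0.0154·13/12)
I = 2.9287 + 5.7334 + 1.1423 + 6.5891 = 16.3935
F = (S − I)·e^(rT) = (195.35 − 16.3935) · e^(0.0154·14/12)
= 178.9565 · e^0.017967 = 178.9565 × 1.018129 = €182.20

€182.20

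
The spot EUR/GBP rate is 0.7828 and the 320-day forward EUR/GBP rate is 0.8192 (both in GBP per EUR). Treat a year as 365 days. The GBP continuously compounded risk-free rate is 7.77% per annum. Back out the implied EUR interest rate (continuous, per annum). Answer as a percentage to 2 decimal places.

F = S·e^((r_GBP − r_EUR)T) ⇒ r_EUR = r_GBP − ln(F/S)/T
ln(0.8192/0.7828) = 0.045451; /(320/365) = 0.051843
r_EUR = 0.0777 − 0.051843 = 0.025857
r_EUR = 2.59%

2.59%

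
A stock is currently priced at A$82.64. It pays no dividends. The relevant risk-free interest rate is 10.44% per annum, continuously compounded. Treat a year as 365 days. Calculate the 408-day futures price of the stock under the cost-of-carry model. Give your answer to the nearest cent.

F = S·e^(rT) = 82.64 · e^(0.1044 × 408/365)
= 82.64 · e^0.116699 = 82.64 × 1.123781
F = A$92.87

A$92.87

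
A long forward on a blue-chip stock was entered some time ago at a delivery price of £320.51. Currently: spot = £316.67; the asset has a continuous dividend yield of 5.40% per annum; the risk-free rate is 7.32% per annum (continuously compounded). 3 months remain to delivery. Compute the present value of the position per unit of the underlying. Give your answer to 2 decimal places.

-£2.27

Current fair forward for the remaining 3 months: F = S·e^((r − q)·T), (r − q) = 0.0732 − 0.0540 = 0.0192
F = 316.67 · e^(0.0192 × 3/12) = 316.67 × 1.004812 = 318.1938
Value of long forward = (F − K)·e^(−rT) = (318.1938 − 320.51) · e^(−0.0732·3/12)
= -2.3162 × 0.981866 = -2.27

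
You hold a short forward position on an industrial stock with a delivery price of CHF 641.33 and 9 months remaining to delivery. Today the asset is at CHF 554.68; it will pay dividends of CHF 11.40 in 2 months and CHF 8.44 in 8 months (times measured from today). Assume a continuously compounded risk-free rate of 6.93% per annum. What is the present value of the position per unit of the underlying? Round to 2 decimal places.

CHF 73.50

PV(remaining dividends) I = 11.40·e^(−0.0693·2/12) + 8.44·e^(−0.0693·8/12) = 19.3280
Current forward F = (S − I)·e^(rT) = (554.68 − 19.3280)·e^(0.0693·9/12) = 535.3520 × 1.053349 = 563.9125
Value (long) = (F − K)·e^(−rT) = (563.9125 − 641.33) × 0.949353 = -73.4965
Short position value = −(long value) = CHF 73.50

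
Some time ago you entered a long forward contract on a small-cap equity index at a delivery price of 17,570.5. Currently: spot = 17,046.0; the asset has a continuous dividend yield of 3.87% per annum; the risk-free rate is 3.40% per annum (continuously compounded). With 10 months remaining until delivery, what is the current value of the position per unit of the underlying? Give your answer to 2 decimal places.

-574.62

Current fair forward for the remaining 10 months: F = S·e^((r − q)·T), (r − q) = 0.0340 − 0.0387 = -0.0047
F = 17046.0 · e^(-0.0047 × 10/12) = 17046.0 × 0.99609099 = 16979.3670
Value of long forward = (F − K)·e^(−rT) = (16979.3670 − 17570.5) · e^(−0.0340·10/12)
= -591.1330 × 0.97206429 = -574.62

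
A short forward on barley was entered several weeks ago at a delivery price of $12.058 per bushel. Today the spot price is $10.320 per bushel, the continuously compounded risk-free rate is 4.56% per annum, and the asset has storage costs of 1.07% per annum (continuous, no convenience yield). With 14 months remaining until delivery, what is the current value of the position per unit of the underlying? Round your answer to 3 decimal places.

Current fair forward for the remaining 14 months: F = S·e^((r + u)·T), (r + u) = 0.0456 + 0.0107 = 0.0563
F = 10.320 · e^(0.0563 × 14/12) = 10.320 × 1.067888 = 11.0206
Value of long forward = (F − K)·e^(−rT) = (11.0206 − 12.058) · e^(−0.0456·14/12)
= -1.0374 × 0.948190 = -0.984
Short position value = −(long value) = $0.984

$0.984 per bushel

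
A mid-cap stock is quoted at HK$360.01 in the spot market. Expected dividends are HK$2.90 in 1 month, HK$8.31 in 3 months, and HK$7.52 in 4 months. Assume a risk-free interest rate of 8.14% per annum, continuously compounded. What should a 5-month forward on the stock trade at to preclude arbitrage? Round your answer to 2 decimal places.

PV(dividends) I = 2.90·e^(−0.0814·1/12) + 8.31·e^(−0.0814·3/12) + 7.52·e^(−0.0814·4/12)
I = 2.8804 + 8.1426 + 7.3187 = 18.3417
F = (S − I)·e^(rT) = (360.01 − 18.3417) · e^(0.0814·5/12)
= 341.6683 · e^0.033917 = 341.6683 × 1.034499 = HK$353.46

HK$353.46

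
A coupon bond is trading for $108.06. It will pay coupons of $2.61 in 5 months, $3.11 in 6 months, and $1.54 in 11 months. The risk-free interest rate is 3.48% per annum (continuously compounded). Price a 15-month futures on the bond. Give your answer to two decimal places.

$105.43

PV(coupons) I = 2.61·e^(−0.0348·5/12) + 3.11·e^(−0.0348·6/12) + 1.54·e^(−0.0348·11/12)
I = 2.5724 + 3.0564 + 1.4916 = 7.1204
F = (S − I)·e^(rT) = (108.06 − 7.1204) · e^(0.0348·15/12)
= 100.9396 · e^0.043500 = 100.9396 × 1.044460 = $105.43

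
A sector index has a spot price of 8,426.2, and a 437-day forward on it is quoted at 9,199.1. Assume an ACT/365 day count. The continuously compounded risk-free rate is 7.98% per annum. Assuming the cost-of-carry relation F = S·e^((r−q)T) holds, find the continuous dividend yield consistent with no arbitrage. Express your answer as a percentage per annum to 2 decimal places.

0.65%

From F = S·e^((r−q)T): (r − q) = ln(F/S)/T
ln(9199.1/8426.2) = ln(1.091726) = 0.087760
(r − q) = 0.087760 / (437/365) = 0.073301
q = r − ln(F/S)/T = 0.0798 − 0.073301 = 0.006499
q = 0.65%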